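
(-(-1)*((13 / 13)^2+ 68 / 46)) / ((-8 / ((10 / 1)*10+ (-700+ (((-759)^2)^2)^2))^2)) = -691422120967473522254583043274913948782424174537 / 184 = -3757728918301486533992299000000000000000000000.00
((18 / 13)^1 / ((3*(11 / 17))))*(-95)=-9690 / 143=-67.76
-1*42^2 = -1764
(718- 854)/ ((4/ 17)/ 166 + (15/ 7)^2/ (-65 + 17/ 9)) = 5340849472/ 2801611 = 1906.35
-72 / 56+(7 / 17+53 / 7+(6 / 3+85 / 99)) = 112580 / 11781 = 9.56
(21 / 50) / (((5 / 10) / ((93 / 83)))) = 1953 / 2075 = 0.94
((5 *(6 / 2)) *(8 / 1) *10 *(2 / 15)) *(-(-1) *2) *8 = 2560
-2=-2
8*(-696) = -5568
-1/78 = -0.01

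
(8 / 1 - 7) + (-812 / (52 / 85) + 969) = -4645 / 13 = -357.31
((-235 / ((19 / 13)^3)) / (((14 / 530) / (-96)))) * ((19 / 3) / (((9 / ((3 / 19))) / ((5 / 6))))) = 10945454000 / 432117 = 25329.84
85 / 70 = 17 / 14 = 1.21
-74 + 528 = 454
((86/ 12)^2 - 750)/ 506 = -25151/ 18216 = -1.38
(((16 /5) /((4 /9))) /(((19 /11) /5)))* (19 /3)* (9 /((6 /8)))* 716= 1134144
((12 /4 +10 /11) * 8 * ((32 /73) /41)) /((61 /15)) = 165120 /2008303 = 0.08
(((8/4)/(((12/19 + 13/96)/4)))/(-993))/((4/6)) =-0.02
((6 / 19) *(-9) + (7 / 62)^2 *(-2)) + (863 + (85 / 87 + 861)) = 5471255261 / 3177066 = 1722.11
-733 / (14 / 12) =-4398 / 7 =-628.29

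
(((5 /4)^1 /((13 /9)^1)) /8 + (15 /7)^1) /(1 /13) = 6555 /224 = 29.26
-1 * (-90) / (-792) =-5 / 44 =-0.11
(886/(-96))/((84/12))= -443/336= -1.32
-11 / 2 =-5.50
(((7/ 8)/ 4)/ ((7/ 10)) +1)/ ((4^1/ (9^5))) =1240029/ 64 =19375.45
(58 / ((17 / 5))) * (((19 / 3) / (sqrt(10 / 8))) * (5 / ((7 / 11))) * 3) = 121220 * sqrt(5) / 119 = 2277.78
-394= -394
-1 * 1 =-1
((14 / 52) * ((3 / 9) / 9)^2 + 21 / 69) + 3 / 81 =0.34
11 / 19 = 0.58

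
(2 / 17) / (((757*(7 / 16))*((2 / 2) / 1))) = 32 / 90083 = 0.00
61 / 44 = 1.39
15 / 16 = 0.94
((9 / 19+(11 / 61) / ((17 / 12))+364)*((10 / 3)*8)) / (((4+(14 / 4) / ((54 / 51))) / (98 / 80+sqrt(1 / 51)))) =1816.67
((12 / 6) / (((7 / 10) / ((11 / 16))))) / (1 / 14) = 55 / 2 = 27.50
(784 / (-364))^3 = -21952 / 2197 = -9.99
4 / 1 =4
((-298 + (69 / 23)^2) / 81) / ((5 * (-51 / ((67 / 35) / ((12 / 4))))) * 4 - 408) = 1139 / 640548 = 0.00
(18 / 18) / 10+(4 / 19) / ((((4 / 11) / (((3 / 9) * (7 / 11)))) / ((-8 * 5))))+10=2957 / 570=5.19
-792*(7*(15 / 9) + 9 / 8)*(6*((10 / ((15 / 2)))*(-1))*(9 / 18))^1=40524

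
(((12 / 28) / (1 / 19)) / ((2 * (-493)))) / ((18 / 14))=-19 / 2958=-0.01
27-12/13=339/13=26.08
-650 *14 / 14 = -650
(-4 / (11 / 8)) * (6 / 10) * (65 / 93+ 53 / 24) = -8652 / 1705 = -5.07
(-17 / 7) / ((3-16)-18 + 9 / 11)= 187 / 2324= 0.08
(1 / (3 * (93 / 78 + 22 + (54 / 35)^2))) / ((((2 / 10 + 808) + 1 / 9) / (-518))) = -3172750 / 379824303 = -0.01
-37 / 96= -0.39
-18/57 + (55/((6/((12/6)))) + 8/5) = 5591/285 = 19.62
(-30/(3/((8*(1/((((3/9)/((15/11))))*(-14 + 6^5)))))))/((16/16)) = -0.04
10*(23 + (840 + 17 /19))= 164140 /19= 8638.95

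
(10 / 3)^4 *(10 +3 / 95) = 1906000 / 1539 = 1238.47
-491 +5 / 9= -4414 / 9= -490.44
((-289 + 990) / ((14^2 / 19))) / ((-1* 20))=-13319 / 3920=-3.40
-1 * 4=-4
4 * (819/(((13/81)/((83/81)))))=20916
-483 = -483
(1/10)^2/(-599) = -1/59900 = -0.00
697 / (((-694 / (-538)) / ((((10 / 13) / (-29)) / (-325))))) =374986 / 8503235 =0.04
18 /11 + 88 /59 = 2030 /649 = 3.13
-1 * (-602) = 602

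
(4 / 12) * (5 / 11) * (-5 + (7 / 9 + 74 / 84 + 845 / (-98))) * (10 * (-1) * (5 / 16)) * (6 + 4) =824375 / 14553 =56.65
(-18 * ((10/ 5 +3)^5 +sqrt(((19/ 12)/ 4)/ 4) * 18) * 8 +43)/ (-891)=4 * sqrt(57)/ 33 +449957/ 891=505.92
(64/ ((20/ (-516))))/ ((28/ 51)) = -105264/ 35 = -3007.54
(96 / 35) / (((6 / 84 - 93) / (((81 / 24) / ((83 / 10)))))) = -1296 / 107983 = -0.01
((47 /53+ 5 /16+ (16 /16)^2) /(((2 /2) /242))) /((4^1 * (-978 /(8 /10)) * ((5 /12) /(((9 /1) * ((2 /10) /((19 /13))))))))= -5280561 /16414100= -0.32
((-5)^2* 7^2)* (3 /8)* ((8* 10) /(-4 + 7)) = 12250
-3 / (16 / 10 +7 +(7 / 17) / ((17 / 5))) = -4335 / 12602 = -0.34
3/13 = 0.23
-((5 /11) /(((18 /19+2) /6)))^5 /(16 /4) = -1880287678125 /11086987907072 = -0.17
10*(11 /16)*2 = 55 /4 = 13.75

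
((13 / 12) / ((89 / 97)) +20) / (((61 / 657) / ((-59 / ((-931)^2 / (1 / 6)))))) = -0.00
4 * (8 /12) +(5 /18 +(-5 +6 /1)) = 71 /18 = 3.94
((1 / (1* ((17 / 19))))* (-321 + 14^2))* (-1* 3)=7125 / 17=419.12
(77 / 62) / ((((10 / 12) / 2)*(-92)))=-231 / 7130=-0.03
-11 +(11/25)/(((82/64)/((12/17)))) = -187451/17425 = -10.76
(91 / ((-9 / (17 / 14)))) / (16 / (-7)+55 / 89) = 7.36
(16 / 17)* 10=160 / 17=9.41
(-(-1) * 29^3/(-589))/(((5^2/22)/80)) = -8584928/2945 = -2915.09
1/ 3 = 0.33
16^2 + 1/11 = 2817/11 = 256.09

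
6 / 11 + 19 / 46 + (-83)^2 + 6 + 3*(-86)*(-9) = 4664287 / 506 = 9217.96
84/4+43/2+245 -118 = 339/2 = 169.50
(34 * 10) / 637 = 340 / 637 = 0.53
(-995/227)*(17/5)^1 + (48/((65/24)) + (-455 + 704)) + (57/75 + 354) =44750439/73775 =606.58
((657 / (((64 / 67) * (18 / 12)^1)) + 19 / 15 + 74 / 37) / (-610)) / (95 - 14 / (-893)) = -197945059 / 24843787200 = -0.01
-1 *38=-38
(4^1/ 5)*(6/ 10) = 12/ 25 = 0.48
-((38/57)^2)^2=-16/81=-0.20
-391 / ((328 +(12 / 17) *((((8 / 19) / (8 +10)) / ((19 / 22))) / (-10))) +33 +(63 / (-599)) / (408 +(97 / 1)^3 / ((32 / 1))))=-2851259800385265 / 2632479095263247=-1.08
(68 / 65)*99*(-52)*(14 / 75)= -125664 / 125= -1005.31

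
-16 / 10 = -8 / 5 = -1.60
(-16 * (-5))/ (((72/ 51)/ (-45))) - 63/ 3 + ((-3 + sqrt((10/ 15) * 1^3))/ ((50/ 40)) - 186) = -13797/ 5 + 4 * sqrt(6)/ 15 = -2758.75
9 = 9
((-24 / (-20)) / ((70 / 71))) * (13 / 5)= 2769 / 875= 3.16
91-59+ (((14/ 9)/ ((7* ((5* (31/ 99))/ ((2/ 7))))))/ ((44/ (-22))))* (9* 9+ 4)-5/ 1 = 5485/ 217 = 25.28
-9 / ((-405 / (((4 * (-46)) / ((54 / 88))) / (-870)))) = 4048 / 528525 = 0.01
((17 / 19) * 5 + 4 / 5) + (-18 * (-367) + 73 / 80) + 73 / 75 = 150780037 / 22800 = 6613.16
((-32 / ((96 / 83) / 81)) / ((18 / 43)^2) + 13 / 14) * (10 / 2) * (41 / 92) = -220209155 / 7728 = -28494.97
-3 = -3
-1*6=-6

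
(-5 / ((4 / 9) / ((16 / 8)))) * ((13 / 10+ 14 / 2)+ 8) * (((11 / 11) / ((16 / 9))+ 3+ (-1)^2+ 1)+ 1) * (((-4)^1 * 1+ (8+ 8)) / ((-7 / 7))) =462105 / 16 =28881.56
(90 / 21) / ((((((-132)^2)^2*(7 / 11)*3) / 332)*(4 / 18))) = 415 / 37566144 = 0.00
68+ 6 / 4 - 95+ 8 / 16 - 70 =-95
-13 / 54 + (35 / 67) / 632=-274291 / 1143288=-0.24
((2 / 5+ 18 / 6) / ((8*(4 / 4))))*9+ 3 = 273 / 40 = 6.82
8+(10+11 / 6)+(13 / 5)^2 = 3989 / 150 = 26.59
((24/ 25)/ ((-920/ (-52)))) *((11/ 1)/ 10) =858/ 14375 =0.06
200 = 200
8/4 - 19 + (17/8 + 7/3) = -301/24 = -12.54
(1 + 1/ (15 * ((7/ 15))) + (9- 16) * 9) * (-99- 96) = 84435/ 7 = 12062.14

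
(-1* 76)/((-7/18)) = 1368/7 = 195.43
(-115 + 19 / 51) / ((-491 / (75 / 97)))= 146150 / 809659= 0.18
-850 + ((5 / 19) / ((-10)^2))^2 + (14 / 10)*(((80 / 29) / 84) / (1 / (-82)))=-10725743113 / 12562800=-853.77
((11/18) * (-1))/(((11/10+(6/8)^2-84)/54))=2640/6587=0.40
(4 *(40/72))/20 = 1/9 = 0.11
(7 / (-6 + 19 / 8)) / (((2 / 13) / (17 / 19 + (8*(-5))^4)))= -32132425.02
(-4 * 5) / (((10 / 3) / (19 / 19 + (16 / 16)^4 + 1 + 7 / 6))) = -25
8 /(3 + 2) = 8 /5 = 1.60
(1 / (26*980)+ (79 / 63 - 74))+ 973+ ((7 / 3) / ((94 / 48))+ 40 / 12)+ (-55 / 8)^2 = 82089385759 / 86224320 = 952.04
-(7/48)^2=-49/2304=-0.02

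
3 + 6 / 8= 15 / 4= 3.75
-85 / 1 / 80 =-17 / 16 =-1.06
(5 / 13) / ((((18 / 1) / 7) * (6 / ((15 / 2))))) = 175 / 936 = 0.19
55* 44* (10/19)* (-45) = -1089000/19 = -57315.79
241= 241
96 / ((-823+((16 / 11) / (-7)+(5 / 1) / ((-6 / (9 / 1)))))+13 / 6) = -22176 / 191393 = -0.12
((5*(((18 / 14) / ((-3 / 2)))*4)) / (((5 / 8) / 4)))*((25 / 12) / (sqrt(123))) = -1600*sqrt(123) / 861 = -20.61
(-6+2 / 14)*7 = -41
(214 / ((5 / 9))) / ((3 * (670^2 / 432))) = 69336 / 561125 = 0.12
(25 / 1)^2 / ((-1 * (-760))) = 125 / 152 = 0.82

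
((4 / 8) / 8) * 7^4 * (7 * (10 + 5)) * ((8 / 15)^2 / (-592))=-16807 / 2220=-7.57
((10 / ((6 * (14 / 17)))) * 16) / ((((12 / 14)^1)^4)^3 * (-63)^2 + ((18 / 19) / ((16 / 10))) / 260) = 108444669307520 / 2090450068256619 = 0.05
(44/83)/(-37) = -44/3071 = -0.01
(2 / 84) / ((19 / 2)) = 1 / 399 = 0.00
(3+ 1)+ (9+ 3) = 16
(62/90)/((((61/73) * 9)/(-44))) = -99572/24705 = -4.03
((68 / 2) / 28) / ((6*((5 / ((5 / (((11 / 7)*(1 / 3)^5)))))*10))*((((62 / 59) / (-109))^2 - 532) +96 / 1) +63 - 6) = -372219849 / 34384236754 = -0.01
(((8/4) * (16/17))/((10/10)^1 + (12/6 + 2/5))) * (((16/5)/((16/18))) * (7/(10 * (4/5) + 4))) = 336/289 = 1.16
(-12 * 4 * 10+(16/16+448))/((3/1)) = -31/3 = -10.33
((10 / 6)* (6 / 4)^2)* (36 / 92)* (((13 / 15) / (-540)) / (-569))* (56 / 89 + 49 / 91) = 0.00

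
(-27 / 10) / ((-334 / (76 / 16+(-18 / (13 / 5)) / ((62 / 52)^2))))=-12447 / 12838960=-0.00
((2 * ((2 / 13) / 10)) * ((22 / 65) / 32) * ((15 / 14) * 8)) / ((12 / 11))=121 / 47320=0.00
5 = 5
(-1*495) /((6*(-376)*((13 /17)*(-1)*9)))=-935 /29328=-0.03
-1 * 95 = -95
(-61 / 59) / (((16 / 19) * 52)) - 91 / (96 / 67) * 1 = -9356275 / 147264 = -63.53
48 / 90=8 / 15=0.53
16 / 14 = 8 / 7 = 1.14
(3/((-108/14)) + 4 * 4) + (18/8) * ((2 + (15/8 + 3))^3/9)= 1785119/18432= 96.85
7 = 7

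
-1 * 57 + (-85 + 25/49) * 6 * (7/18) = -1779/7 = -254.14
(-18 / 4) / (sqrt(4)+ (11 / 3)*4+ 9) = -27 / 154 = -0.18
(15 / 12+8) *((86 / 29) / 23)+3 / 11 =21503 / 14674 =1.47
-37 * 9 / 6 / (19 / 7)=-20.45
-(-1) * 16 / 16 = 1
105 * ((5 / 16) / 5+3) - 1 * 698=-6023 / 16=-376.44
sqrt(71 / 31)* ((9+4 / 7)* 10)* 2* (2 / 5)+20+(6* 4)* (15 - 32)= -388+536* sqrt(2201) / 217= -272.12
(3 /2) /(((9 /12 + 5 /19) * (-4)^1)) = -57 /154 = -0.37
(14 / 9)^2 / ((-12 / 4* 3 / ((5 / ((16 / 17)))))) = -4165 / 2916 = -1.43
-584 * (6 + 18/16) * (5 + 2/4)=-45771/2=-22885.50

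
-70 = -70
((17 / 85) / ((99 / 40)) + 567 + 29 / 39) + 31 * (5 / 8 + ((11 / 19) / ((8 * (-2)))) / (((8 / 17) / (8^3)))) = -633.22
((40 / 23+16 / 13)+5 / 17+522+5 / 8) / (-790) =-21384751 / 32124560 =-0.67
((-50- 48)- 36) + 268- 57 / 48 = 2125 / 16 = 132.81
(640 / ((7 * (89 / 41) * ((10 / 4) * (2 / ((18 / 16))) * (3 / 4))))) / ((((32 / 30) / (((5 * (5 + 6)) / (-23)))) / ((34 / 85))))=-162360 / 14329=-11.33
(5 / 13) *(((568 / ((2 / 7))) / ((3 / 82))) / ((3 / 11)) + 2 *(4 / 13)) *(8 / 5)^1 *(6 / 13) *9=509306.00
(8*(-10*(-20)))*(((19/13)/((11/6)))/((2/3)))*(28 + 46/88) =85842000/1573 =54572.16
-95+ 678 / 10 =-136 / 5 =-27.20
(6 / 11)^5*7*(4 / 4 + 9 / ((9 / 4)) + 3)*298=129765888 / 161051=805.74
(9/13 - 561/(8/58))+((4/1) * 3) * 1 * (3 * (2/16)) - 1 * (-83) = -206911/52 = -3979.06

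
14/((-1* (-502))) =7/251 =0.03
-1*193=-193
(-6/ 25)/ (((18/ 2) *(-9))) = 2/ 675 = 0.00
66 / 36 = 11 / 6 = 1.83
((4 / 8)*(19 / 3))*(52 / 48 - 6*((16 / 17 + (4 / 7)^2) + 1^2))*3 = -118.97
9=9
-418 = -418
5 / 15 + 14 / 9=17 / 9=1.89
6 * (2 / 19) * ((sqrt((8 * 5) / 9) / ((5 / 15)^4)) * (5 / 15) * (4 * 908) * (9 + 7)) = 12552192 * sqrt(10) / 19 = 2089132.44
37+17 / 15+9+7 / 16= 11417 / 240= 47.57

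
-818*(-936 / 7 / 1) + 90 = 766278 / 7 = 109468.29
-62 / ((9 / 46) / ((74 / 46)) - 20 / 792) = -227106 / 353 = -643.36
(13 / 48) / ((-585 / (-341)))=341 / 2160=0.16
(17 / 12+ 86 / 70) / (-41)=-1111 / 17220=-0.06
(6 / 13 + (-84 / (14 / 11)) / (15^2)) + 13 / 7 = 13823 / 6825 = 2.03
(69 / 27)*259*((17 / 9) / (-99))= -101269 / 8019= -12.63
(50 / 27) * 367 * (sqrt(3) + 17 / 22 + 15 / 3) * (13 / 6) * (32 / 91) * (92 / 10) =2701120 * sqrt(3) / 567 + 171521120 / 6237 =35751.86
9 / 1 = 9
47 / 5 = 9.40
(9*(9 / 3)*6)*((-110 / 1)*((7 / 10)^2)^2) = -2139291 / 500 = -4278.58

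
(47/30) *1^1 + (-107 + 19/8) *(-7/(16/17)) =1497053/1920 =779.72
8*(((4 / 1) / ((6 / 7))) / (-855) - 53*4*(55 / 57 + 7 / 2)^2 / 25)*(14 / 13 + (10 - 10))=-4613863408 / 3167775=-1456.50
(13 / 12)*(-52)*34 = -5746 / 3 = -1915.33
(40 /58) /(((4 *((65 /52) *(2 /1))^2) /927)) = 3708 /145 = 25.57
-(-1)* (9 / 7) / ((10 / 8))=1.03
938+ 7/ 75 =70357/ 75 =938.09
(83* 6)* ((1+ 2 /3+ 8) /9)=534.89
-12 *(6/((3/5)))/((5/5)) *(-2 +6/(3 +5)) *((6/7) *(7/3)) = 300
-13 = -13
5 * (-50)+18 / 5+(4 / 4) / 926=-1140827 / 4630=-246.40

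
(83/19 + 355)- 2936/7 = -7988/133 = -60.06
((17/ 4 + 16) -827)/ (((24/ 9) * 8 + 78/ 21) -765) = 67767/ 62156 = 1.09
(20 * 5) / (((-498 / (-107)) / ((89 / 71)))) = 476150 / 17679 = 26.93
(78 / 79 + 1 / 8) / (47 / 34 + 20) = 11951 / 229732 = 0.05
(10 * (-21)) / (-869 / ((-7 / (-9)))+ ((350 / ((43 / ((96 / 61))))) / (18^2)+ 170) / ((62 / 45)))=179295165 / 848552722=0.21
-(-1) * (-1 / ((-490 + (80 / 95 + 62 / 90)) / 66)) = 56430 / 417641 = 0.14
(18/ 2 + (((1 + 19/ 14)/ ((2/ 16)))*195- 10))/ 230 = 25733/ 1610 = 15.98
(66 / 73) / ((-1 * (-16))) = 33 / 584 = 0.06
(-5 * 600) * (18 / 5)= -10800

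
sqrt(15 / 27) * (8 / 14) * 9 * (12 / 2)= 23.00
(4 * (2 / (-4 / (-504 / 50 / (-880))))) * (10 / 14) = -9 / 550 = -0.02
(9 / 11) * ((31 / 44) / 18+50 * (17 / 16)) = 21053 / 484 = 43.50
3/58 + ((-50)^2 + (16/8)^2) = 145235/58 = 2504.05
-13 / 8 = -1.62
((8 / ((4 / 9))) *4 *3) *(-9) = -1944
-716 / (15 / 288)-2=-68746 / 5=-13749.20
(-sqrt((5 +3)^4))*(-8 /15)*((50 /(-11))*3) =-5120 /11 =-465.45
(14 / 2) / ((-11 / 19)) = -133 / 11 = -12.09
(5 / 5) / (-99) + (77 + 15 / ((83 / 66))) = 730636 / 8217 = 88.92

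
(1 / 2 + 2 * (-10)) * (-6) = 117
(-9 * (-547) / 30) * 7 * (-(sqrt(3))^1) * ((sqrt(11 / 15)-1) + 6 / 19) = -11487 * sqrt(55) / 50 + 149331 * sqrt(3) / 190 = -342.49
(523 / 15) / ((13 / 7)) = 3661 / 195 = 18.77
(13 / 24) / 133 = 13 / 3192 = 0.00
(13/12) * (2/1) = 13/6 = 2.17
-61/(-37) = 61/37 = 1.65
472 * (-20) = -9440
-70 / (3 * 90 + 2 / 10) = -50 / 193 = -0.26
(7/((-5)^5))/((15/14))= -98/46875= -0.00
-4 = -4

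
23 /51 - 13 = -640 /51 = -12.55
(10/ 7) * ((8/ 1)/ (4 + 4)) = 10/ 7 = 1.43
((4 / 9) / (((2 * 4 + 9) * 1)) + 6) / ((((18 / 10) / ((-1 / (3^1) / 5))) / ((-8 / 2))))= 3688 / 4131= 0.89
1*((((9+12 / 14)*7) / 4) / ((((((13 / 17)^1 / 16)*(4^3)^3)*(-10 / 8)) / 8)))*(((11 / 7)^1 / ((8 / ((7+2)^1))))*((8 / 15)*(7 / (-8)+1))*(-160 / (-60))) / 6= -4301 / 9318400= -0.00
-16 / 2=-8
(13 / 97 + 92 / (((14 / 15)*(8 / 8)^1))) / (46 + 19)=67021 / 44135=1.52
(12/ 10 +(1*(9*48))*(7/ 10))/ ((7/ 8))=12144/ 35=346.97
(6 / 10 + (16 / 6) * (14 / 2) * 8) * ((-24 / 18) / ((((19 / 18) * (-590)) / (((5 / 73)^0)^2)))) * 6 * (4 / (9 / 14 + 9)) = 1007552 / 1261125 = 0.80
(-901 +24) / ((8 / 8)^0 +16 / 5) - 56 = -5561 / 21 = -264.81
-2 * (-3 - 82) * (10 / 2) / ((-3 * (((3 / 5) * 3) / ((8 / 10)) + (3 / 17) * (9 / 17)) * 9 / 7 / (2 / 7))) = -1965200 / 73143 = -26.87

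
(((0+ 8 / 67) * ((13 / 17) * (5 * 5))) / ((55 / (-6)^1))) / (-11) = 3120 / 137819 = 0.02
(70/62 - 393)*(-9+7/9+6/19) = 16424096/5301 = 3098.30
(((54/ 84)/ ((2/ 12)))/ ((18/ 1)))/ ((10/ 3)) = 9/ 140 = 0.06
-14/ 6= -2.33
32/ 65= 0.49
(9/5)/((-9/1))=-1/5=-0.20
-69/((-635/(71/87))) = 1633/18415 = 0.09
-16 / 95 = -0.17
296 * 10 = 2960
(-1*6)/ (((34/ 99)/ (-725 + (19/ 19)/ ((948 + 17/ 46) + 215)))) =1047554883/ 82705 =12666.16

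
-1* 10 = -10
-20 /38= -10 /19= -0.53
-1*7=-7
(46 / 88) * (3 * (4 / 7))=69 / 77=0.90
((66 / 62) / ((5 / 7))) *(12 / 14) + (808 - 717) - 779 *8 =-951657 / 155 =-6139.72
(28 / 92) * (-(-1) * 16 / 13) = 0.37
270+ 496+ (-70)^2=5666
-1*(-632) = 632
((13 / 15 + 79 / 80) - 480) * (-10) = 114755 / 24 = 4781.46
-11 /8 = -1.38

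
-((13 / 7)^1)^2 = -169 / 49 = -3.45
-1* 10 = -10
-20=-20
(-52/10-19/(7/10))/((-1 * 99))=1132/3465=0.33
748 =748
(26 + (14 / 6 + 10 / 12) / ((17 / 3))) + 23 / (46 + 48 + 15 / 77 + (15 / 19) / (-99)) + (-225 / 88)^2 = 907214610741 / 27210720064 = 33.34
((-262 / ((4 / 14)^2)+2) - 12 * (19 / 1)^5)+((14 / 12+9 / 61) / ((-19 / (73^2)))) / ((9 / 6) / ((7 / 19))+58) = -179576986518269 / 6043026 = -29716401.44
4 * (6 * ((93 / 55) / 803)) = 2232 / 44165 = 0.05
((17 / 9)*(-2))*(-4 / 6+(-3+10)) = -646 / 27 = -23.93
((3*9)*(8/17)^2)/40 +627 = 906231/1445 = 627.15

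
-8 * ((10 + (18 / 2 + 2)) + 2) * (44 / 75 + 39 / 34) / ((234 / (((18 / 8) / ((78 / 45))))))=-101683 / 57460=-1.77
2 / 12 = 1 / 6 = 0.17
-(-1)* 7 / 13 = 0.54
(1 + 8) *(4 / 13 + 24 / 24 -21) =-2304 / 13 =-177.23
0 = 0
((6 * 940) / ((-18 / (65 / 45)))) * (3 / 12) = -3055 / 27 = -113.15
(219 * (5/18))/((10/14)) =85.17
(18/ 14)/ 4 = 9/ 28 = 0.32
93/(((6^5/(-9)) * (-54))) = 0.00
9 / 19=0.47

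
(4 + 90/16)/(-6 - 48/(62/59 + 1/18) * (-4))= 12925/224976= 0.06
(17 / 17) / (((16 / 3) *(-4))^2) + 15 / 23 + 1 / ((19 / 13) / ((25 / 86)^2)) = 2357080757 / 3309621248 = 0.71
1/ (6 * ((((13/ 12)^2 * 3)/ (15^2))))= 1800/ 169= 10.65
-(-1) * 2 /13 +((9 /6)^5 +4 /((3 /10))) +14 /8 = 28493 /1248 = 22.83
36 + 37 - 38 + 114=149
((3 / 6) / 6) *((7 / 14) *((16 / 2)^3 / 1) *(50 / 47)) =3200 / 141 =22.70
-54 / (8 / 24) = -162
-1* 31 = -31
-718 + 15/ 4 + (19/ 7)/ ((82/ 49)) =-116871/ 164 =-712.63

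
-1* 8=-8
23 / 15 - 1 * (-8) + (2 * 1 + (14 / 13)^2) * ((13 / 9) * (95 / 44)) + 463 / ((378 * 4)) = 19.69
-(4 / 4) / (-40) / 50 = 1 / 2000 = 0.00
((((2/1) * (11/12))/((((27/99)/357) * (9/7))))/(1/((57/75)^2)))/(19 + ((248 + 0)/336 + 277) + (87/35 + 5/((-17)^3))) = 1251360314743/347306772375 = 3.60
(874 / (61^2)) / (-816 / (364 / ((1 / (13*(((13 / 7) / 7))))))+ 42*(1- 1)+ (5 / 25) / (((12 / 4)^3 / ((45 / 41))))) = -236181894 / 645396287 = -0.37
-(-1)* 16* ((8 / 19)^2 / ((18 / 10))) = 5120 / 3249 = 1.58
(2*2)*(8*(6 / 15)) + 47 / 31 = 2219 / 155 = 14.32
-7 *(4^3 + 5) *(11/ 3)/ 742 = -253/ 106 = -2.39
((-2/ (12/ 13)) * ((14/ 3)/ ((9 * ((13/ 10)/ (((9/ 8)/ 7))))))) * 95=-475/ 36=-13.19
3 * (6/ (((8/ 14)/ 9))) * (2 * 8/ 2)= 2268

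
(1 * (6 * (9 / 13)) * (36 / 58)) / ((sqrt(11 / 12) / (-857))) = -1666008 * sqrt(33) / 4147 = -2307.81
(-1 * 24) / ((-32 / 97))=291 / 4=72.75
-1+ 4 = 3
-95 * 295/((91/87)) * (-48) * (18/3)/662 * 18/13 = 6319749600/391573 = 16139.39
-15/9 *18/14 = -15/7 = -2.14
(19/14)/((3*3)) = 19/126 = 0.15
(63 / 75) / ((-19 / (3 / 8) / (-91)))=5733 / 3800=1.51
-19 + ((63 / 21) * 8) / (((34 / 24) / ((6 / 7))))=-533 / 119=-4.48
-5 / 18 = -0.28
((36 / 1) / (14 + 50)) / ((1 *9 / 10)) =5 / 8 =0.62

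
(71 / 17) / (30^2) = 71 / 15300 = 0.00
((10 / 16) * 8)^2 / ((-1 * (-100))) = 1 / 4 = 0.25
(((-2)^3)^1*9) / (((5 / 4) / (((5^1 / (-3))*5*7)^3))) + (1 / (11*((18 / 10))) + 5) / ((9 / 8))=10187104000 / 891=11433337.82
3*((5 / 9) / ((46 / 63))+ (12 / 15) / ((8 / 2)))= 663 / 230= 2.88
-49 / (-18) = 49 / 18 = 2.72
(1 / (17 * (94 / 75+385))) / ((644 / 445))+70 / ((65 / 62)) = 275288901091 / 4122983956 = 66.77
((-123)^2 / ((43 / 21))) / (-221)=-317709 / 9503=-33.43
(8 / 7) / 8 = 1 / 7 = 0.14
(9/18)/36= 1/72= 0.01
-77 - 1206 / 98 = -4376 / 49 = -89.31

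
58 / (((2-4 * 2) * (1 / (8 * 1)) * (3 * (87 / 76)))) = -608 / 27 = -22.52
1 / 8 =0.12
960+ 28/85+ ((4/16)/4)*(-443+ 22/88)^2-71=285949293/21760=13141.05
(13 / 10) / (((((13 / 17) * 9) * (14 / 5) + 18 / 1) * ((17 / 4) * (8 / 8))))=13 / 1584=0.01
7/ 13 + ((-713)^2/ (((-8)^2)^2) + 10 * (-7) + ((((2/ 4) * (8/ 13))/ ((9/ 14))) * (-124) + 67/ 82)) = -76263091/ 19648512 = -3.88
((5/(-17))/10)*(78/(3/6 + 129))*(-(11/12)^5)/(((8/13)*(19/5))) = 0.00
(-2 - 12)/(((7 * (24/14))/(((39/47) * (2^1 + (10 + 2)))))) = -637/47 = -13.55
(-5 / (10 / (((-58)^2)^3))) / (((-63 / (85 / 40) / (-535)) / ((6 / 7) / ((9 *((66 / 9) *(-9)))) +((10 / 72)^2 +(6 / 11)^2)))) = -1872821679168392585 / 17288964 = -108324690777.79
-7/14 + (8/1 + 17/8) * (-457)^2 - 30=16916525/8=2114565.62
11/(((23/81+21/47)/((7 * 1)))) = 293139/2782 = 105.37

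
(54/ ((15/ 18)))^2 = 104976/ 25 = 4199.04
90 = 90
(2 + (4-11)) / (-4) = 5 / 4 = 1.25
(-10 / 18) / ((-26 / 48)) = 40 / 39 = 1.03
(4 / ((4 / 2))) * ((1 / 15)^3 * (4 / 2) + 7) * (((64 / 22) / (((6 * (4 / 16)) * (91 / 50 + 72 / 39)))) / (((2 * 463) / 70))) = 550414592 / 983066139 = 0.56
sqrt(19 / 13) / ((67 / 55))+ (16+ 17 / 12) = 55 * sqrt(247) / 871+ 209 / 12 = 18.41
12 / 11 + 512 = 5644 / 11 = 513.09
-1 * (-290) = 290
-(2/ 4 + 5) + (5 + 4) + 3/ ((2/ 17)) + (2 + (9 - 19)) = 21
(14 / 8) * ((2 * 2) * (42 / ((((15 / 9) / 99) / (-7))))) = -611226 / 5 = -122245.20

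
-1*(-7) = 7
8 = 8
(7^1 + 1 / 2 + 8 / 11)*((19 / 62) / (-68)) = -3439 / 92752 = -0.04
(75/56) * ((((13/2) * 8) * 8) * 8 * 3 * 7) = 93600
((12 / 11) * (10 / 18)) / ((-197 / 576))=-3840 / 2167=-1.77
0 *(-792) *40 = 0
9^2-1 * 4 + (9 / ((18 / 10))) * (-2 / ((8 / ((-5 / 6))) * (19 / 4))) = 8803 / 114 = 77.22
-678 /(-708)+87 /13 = 11735 /1534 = 7.65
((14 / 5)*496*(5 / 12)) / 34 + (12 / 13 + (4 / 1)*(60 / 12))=25156 / 663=37.94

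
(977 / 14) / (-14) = -977 / 196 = -4.98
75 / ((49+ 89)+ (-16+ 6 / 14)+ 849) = 21 / 272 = 0.08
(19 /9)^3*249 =569297 /243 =2342.79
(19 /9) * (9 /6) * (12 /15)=38 /15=2.53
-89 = -89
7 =7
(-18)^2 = 324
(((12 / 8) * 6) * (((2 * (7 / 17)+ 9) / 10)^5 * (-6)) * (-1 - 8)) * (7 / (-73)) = -220946267517507 / 5182478050000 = -42.63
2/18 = 1/9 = 0.11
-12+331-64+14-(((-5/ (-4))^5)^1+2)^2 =255307015/ 1048576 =243.48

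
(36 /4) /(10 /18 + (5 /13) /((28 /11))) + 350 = 839734 /2315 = 362.74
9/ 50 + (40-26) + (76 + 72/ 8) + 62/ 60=7516/ 75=100.21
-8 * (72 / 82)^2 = -10368 / 1681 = -6.17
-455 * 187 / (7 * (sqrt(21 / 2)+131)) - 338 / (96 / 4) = -44012189 / 411612+12155 * sqrt(42) / 34301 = -104.63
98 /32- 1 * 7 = -63 /16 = -3.94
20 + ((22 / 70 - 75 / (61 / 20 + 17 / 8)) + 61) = 161374 / 2415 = 66.82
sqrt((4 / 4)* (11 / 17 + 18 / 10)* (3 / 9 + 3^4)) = 8* sqrt(202215) / 255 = 14.11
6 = 6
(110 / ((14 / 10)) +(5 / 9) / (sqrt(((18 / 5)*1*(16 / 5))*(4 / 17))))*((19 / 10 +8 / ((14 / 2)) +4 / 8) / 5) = 31*sqrt(34) / 756 +2728 / 49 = 55.91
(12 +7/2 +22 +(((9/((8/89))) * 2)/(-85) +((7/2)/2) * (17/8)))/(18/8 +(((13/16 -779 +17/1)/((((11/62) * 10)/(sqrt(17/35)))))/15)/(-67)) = 40694132536076250/2314827697451111 -441200320040865 * sqrt(595)/4629655394902222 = 15.26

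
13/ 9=1.44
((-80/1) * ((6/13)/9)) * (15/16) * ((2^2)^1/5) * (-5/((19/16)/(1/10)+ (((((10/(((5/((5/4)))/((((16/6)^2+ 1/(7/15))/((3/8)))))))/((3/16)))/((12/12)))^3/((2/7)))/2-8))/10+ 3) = -119873590720339080/12986305696090879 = -9.23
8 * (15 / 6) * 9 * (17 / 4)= 765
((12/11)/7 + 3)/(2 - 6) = -243/308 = -0.79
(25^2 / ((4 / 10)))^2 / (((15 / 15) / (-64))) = -156250000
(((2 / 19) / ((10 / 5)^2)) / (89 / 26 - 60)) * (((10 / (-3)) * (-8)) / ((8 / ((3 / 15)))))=-26 / 83847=-0.00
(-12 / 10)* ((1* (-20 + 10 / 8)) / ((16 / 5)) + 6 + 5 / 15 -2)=293 / 160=1.83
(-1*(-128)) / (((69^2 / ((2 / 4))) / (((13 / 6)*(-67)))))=-27872 / 14283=-1.95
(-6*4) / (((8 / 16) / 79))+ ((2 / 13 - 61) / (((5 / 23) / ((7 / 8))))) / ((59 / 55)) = -24668573 / 6136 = -4020.30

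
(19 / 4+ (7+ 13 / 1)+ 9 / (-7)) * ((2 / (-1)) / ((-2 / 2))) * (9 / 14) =5913 / 196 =30.17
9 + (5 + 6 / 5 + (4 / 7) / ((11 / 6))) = 5972 / 385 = 15.51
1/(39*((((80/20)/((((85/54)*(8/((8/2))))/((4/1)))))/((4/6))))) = 85/25272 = 0.00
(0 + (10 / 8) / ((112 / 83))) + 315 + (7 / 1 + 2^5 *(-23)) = -185057 / 448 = -413.07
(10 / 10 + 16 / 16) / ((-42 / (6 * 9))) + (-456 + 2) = -3196 / 7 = -456.57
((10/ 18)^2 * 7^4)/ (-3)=-60025/ 243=-247.02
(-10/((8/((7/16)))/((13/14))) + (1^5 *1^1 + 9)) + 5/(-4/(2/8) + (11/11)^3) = 3517/384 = 9.16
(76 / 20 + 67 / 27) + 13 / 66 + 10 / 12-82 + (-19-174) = -397517 / 1485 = -267.69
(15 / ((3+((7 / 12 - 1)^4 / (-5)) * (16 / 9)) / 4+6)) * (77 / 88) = 612360 / 314803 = 1.95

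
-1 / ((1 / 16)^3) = -4096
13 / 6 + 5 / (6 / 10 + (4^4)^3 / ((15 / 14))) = 2.17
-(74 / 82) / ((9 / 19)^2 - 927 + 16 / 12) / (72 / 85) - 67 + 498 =425061065761 / 986217936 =431.00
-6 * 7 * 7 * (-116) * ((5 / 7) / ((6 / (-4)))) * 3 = -48720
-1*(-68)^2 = -4624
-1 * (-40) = 40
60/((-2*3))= -10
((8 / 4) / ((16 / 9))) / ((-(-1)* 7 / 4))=9 / 14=0.64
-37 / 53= -0.70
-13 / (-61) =13 / 61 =0.21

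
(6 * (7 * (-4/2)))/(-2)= 42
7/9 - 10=-83/9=-9.22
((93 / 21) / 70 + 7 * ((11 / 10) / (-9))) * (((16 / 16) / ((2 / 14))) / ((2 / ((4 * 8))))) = -27952 / 315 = -88.74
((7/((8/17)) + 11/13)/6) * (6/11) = 1635/1144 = 1.43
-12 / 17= -0.71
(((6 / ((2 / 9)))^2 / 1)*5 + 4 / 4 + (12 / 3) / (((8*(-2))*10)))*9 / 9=3645.98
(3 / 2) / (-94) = -3 / 188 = -0.02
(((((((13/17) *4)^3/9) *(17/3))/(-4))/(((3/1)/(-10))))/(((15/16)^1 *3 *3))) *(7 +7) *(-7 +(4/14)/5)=-2249728/13005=-172.99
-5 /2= -2.50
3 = 3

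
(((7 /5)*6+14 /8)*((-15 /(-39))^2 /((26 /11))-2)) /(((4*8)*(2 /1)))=-1728139 /5624320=-0.31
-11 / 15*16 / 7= -176 / 105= -1.68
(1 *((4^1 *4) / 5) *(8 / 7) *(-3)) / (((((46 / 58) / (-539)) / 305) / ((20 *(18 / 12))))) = 1569173760 / 23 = 68224946.09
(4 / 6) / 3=2 / 9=0.22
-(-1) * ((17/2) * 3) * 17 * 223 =193341/2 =96670.50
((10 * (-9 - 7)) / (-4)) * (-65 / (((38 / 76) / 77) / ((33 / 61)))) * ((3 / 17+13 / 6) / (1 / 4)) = -2105303200 / 1037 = -2030186.31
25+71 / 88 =2271 / 88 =25.81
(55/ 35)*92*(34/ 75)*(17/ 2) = 292468/ 525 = 557.08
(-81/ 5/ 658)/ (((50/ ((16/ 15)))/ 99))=-10692/ 205625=-0.05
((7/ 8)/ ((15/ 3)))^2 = 49/ 1600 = 0.03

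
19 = 19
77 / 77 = 1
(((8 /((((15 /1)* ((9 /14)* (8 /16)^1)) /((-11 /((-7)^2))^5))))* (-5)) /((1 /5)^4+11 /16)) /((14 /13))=334986080000 /52556497403193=0.01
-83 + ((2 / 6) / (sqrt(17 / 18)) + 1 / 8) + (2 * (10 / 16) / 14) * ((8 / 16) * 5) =-9257 / 112 + sqrt(34) / 17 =-82.31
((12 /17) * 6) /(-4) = -18 /17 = -1.06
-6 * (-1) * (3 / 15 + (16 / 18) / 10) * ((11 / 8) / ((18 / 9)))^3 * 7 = 121121 / 30720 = 3.94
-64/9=-7.11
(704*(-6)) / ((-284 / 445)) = 6618.59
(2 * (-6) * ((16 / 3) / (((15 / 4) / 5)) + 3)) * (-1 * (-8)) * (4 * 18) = -69888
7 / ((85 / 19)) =133 / 85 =1.56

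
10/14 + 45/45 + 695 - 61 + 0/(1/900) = 4450/7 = 635.71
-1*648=-648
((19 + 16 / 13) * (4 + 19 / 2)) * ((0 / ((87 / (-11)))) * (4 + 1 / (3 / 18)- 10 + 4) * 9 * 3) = 0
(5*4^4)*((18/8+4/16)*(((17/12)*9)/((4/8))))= 81600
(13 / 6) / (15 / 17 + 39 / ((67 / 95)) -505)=-14807 / 3067230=-0.00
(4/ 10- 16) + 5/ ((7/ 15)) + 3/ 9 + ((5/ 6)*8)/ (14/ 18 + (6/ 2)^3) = -2264/ 525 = -4.31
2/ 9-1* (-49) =49.22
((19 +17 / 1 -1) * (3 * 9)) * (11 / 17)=10395 / 17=611.47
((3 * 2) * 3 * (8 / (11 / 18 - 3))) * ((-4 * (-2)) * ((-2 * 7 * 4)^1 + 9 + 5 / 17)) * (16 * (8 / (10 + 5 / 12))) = 25289293824 / 91375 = 276763.82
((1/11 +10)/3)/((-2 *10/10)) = -37/22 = -1.68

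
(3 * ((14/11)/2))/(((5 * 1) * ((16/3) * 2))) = 63/1760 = 0.04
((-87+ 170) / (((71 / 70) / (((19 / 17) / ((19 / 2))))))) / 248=2905 / 74834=0.04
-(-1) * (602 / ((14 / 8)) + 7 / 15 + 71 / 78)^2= 2015920201 / 16900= 119285.22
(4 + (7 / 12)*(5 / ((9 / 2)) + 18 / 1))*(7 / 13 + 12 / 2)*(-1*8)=-278120 / 351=-792.36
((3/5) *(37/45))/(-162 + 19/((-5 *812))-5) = -30044/10170585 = -0.00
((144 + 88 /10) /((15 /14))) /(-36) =-3.96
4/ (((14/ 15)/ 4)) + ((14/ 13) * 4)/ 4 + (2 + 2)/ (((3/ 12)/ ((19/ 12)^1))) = 11890/ 273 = 43.55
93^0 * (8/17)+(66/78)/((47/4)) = 5636/10387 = 0.54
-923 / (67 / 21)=-19383 / 67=-289.30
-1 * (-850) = 850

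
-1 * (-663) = 663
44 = 44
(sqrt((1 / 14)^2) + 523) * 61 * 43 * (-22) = -211290519 / 7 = -30184359.86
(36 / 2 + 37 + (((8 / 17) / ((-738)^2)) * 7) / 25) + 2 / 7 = 22395080573 / 405078975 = 55.29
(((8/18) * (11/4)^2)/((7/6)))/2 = 121/84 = 1.44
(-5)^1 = -5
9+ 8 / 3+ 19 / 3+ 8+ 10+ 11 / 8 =299 / 8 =37.38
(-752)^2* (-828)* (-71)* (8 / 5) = 265958793216 / 5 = 53191758643.20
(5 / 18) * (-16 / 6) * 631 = -12620 / 27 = -467.41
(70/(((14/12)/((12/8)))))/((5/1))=18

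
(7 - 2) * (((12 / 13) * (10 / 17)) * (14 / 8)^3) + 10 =43405 / 1768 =24.55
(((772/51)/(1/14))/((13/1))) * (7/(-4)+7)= 18914/221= 85.58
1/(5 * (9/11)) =11/45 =0.24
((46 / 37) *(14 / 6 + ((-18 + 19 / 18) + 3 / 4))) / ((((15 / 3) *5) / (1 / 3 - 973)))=16744943 / 24975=670.47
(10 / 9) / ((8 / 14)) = 35 / 18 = 1.94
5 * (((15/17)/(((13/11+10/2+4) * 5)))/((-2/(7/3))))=-55/544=-0.10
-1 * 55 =-55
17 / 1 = 17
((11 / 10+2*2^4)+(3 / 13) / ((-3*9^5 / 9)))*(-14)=-197623811 / 426465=-463.40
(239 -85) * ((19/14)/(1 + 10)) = 19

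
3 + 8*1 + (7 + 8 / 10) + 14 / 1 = 164 / 5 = 32.80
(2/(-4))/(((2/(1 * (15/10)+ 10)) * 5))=-23/40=-0.58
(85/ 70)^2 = 1.47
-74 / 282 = -0.26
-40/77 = -0.52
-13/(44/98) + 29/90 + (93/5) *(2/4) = -19139/990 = -19.33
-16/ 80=-1/ 5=-0.20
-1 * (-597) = 597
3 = 3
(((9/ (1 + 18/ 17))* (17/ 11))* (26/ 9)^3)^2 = 26530.43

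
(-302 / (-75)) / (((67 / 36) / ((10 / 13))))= 7248 / 4355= 1.66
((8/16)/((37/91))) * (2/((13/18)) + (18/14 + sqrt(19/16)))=91 * sqrt(19)/296 + 369/74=6.33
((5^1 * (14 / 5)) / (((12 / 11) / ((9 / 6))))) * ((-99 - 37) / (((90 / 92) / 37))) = -4455836 / 45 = -99018.58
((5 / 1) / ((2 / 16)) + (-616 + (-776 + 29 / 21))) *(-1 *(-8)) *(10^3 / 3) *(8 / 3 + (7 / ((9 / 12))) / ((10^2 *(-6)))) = -5413929440 / 567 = -9548376.44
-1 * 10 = -10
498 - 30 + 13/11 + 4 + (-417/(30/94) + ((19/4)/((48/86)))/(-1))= -4445383/5280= -841.93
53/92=0.58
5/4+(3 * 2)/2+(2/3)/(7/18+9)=2921/676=4.32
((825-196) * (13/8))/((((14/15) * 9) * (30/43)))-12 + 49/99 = 1204195/7392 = 162.91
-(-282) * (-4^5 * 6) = -1732608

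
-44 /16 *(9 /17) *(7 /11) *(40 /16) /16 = -315 /2176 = -0.14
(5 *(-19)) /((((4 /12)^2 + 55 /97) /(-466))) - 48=19309647 /296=65235.29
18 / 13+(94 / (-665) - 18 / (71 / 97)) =-14331062 / 613795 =-23.35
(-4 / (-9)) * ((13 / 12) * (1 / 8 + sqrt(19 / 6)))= 13 / 216 + 13 * sqrt(114) / 162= 0.92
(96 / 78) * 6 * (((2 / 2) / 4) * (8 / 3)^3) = 4096 / 117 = 35.01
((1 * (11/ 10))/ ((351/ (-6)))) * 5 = -11/ 117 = -0.09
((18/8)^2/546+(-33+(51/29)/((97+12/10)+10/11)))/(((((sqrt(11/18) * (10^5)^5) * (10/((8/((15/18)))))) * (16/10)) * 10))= -45534969873 * sqrt(22)/843931088000000000000000000000000000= -0.00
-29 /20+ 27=511 /20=25.55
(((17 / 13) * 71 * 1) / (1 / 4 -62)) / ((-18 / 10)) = 24140 / 28899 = 0.84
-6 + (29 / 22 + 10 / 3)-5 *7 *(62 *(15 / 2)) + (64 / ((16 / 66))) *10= -899999 / 66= -13636.35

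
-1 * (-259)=259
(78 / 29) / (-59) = -78 / 1711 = -0.05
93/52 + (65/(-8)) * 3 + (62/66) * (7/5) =-365017/17160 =-21.27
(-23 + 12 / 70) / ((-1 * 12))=799 / 420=1.90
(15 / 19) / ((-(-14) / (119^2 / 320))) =6069 / 2432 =2.50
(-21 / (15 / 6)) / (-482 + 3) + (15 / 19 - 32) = -1419437 / 45505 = -31.19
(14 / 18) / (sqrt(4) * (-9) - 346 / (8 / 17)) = -28 / 27117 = -0.00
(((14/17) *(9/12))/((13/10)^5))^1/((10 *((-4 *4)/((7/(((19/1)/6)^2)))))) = -1653750/2278625141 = -0.00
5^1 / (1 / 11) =55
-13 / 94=-0.14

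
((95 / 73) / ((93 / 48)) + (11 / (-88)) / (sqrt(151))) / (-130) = -152 / 29419 + sqrt(151) / 157040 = -0.01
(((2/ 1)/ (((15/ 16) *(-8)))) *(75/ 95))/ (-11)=0.02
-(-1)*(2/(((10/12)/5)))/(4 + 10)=6/7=0.86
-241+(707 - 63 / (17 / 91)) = 2189 / 17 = 128.76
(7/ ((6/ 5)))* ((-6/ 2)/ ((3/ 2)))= -35/ 3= -11.67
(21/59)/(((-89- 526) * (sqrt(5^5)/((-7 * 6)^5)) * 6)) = 152473104 * sqrt(5)/1511875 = 225.51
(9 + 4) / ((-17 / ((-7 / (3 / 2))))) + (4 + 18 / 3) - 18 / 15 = 3154 / 255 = 12.37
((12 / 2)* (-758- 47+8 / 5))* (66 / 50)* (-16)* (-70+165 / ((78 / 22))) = -59713632 / 25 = -2388545.28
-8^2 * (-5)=320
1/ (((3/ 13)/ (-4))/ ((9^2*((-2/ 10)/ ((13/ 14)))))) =1512/ 5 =302.40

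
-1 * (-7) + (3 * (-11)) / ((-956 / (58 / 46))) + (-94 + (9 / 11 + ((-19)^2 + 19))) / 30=12048023 / 725604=16.60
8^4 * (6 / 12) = 2048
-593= -593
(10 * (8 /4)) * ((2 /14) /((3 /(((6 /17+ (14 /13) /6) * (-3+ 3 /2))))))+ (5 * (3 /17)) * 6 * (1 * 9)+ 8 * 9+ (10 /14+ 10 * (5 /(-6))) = 30376 /273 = 111.27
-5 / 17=-0.29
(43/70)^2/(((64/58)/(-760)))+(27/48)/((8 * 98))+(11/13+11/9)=-270286889/1048320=-257.83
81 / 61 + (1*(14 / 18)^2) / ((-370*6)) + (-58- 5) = -676485829 / 10969020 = -61.67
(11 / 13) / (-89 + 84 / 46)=-253 / 26065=-0.01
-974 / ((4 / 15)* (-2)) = 7305 / 4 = 1826.25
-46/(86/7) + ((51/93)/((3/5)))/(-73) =-1096684/291927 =-3.76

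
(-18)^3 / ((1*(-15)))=388.80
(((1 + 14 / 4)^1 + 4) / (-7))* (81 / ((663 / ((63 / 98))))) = -243 / 2548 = -0.10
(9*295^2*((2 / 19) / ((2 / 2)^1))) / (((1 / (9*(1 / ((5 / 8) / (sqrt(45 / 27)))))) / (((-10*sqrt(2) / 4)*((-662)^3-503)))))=5453464675919400*sqrt(30) / 19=1572097694504555.60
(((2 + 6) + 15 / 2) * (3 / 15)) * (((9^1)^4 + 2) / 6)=203453 / 60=3390.88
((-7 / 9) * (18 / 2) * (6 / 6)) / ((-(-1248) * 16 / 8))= -7 / 2496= -0.00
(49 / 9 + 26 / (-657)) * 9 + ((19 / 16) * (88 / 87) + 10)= 760151 / 12702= 59.84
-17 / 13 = -1.31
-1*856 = -856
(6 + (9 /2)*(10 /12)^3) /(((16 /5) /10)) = 10325 /384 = 26.89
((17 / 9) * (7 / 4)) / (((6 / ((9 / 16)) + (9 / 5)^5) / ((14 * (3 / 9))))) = 2603125 / 4988646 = 0.52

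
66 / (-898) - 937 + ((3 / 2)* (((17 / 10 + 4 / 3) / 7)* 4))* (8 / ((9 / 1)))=-18886874 / 20205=-934.76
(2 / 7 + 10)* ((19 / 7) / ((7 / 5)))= 6840 / 343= 19.94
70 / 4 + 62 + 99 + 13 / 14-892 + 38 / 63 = -44854 / 63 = -711.97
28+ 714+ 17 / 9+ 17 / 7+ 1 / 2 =94099 / 126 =746.82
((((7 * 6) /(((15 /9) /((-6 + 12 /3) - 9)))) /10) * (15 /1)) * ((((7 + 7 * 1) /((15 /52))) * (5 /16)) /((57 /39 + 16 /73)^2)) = -5163145533 /2312750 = -2232.47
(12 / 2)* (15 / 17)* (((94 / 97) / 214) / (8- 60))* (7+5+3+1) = -16920 / 2293759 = -0.01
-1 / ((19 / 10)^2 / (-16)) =1600 / 361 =4.43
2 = 2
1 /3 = 0.33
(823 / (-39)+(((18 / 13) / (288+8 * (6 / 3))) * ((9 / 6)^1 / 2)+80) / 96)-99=-30166519 / 252928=-119.27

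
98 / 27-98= -94.37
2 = 2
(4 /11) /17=4 /187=0.02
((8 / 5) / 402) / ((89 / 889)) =3556 / 89445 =0.04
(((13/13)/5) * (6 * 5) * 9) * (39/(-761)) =-2.77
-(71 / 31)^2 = -5041 / 961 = -5.25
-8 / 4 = -2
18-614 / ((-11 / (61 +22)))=51160 / 11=4650.91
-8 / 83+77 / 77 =75 / 83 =0.90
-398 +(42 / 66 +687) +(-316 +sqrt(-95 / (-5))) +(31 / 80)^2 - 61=-6139829 / 70400 +sqrt(19)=-82.85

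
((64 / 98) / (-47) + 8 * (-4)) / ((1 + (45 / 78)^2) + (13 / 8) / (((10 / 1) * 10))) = -3322675200 / 140020097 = -23.73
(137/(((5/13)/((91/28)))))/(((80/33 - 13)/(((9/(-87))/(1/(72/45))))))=4584294/253025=18.12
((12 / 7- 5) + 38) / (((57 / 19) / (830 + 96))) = 75006 / 7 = 10715.14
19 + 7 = 26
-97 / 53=-1.83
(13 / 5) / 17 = 13 / 85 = 0.15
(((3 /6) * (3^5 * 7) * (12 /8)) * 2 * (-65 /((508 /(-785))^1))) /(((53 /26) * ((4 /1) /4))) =3384947475 /26924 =125722.31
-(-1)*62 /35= 62 /35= 1.77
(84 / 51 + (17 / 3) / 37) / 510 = 3397 / 962370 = 0.00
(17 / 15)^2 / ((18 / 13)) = 3757 / 4050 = 0.93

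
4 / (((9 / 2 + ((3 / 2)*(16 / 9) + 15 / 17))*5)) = 408 / 4105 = 0.10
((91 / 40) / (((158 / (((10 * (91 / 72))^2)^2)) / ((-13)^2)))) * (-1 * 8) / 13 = -38211.43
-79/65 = -1.22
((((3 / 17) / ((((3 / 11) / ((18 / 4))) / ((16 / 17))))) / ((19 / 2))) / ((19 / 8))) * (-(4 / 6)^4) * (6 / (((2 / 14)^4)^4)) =-1497342919743942656 / 312987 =-4784041892295.66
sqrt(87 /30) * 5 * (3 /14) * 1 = 3 * sqrt(290) /28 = 1.82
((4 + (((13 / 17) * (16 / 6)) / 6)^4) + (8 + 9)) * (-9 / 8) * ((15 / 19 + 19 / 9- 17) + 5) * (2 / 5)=235752805427 / 2739906405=86.04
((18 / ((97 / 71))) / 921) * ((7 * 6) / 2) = 8946 / 29779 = 0.30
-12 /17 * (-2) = 1.41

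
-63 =-63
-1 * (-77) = 77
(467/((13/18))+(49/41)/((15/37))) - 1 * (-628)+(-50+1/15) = 3271634/2665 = 1227.63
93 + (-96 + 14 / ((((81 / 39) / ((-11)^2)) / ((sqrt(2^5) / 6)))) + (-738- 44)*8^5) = -25624579 + 44044*sqrt(2) / 81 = -25623810.02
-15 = -15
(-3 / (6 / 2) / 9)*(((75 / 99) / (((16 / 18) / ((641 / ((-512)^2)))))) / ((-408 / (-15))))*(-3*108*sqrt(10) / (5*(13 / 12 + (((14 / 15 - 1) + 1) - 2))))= 6490125*sqrt(10) / 196083712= 0.10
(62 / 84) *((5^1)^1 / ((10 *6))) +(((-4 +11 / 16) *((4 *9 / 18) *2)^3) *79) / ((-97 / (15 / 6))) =21105487 / 48888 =431.71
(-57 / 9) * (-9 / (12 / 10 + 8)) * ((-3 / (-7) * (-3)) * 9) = -23085 / 322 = -71.69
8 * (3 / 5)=24 / 5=4.80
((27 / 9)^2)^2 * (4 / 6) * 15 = 810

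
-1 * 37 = -37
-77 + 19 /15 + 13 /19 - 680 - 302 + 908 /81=-8047733 /7695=-1045.84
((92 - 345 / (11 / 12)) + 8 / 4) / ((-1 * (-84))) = -3.36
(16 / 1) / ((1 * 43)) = 16 / 43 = 0.37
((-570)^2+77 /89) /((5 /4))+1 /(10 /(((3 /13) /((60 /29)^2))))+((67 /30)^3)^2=219335552438446283 /843453000000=260044.78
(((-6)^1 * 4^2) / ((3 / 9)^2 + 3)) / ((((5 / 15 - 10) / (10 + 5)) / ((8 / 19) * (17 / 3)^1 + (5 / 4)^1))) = 671490 / 3857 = 174.10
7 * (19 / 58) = 2.29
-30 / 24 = -5 / 4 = -1.25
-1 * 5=-5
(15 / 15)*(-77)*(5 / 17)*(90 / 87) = -11550 / 493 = -23.43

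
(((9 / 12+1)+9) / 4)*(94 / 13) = 2021 / 104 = 19.43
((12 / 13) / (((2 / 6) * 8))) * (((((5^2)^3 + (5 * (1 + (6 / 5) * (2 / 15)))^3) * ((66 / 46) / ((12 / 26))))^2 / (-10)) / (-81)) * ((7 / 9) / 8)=10764798499994539 / 107122500000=100490.55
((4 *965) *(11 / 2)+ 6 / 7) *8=1188928 / 7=169846.86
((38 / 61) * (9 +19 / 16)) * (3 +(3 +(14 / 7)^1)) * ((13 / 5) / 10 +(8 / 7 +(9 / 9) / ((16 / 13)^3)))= 4304963171 / 43724800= 98.46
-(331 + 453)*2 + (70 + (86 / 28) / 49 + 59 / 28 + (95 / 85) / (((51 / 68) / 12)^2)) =-28215335 / 23324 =-1209.71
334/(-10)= -167/5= -33.40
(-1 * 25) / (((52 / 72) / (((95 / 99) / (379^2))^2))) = -451250 / 292097656024317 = -0.00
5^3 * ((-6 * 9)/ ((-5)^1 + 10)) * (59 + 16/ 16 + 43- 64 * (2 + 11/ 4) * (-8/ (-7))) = 2309850/ 7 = 329978.57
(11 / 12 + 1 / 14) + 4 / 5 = 751 / 420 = 1.79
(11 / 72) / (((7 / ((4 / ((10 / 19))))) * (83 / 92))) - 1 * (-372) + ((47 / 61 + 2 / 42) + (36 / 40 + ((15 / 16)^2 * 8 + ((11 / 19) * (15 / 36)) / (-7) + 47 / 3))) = 76907182963 / 193933152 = 396.57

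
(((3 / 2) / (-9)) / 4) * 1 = -0.04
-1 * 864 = -864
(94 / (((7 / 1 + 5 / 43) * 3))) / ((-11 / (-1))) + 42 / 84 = 9091 / 10098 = 0.90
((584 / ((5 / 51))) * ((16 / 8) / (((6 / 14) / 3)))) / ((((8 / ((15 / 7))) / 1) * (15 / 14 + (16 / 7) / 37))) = 11571084 / 587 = 19712.24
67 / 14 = 4.79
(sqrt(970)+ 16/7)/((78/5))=40/273+ 5 * sqrt(970)/78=2.14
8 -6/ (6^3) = 287/ 36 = 7.97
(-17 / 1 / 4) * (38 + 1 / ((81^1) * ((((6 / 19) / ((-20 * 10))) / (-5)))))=-159239 / 486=-327.65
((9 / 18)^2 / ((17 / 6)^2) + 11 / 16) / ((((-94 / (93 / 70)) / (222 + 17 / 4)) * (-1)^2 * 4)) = -55936059 / 97362944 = -0.57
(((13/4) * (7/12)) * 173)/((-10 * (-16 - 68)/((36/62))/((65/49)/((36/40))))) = 146185/437472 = 0.33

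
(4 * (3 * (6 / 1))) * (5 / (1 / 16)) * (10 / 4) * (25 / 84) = 30000 / 7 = 4285.71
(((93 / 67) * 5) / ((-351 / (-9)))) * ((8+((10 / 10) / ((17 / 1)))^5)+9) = 3741323350 / 1236695447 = 3.03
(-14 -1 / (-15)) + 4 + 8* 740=5910.07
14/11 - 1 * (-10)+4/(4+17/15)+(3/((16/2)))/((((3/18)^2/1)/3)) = 8093/154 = 52.55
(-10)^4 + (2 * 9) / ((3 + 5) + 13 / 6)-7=609681 / 61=9994.77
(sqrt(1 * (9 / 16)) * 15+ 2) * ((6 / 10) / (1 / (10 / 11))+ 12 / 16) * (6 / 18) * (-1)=-1007 / 176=-5.72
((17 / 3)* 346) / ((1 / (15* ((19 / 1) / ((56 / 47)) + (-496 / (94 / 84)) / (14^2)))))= 529659395 / 1316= 402476.74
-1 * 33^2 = -1089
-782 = -782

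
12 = 12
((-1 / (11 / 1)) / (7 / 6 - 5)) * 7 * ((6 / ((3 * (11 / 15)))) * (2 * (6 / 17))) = 15120 / 47311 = 0.32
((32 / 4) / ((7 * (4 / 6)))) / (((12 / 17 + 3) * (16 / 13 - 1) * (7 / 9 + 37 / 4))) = 3536 / 17689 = 0.20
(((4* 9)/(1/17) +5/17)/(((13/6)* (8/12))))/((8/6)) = 281043/884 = 317.92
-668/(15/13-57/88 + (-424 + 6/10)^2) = -19104800/5127066691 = -0.00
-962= -962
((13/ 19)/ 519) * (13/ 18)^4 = 0.00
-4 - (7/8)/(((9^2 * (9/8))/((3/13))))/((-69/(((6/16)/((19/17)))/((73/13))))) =-4.00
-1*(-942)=942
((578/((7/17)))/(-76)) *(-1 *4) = 9826/133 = 73.88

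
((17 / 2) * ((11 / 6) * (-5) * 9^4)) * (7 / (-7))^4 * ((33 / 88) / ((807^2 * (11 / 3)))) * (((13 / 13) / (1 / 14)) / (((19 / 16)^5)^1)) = -85279703040 / 179172999739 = -0.48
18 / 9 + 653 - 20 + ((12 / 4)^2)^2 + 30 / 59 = 42274 / 59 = 716.51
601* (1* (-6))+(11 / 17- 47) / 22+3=-674155 / 187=-3605.11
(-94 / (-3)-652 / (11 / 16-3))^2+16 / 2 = 98151.91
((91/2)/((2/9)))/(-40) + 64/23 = -8597/3680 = -2.34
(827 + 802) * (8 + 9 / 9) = 14661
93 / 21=31 / 7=4.43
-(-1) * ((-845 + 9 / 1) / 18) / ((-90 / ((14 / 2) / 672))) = 209 / 38880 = 0.01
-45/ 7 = -6.43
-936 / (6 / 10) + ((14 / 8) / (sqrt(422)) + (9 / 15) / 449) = -3502197 / 2245 + 7 * sqrt(422) / 1688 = -1559.91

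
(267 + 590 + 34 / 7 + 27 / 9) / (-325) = -6054 / 2275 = -2.66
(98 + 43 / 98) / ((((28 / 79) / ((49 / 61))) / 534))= 203484171 / 1708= 119135.93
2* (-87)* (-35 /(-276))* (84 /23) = -42630 /529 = -80.59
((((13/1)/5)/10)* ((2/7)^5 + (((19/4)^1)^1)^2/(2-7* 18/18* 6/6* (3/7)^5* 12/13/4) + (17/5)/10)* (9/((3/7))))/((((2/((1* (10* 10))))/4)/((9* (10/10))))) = 1711581547110669/14813449700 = 115542.40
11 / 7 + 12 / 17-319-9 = -38761 / 119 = -325.72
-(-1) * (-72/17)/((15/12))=-288/85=-3.39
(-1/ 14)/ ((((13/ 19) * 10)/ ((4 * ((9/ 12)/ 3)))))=-19/ 1820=-0.01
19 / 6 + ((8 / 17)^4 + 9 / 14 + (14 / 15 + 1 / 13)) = 185025233 / 38002055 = 4.87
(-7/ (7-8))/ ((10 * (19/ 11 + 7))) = 77/ 960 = 0.08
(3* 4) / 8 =3 / 2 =1.50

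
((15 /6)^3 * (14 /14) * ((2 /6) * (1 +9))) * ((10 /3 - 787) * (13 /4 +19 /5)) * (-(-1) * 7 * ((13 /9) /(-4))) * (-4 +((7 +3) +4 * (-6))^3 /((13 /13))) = -1998825506.08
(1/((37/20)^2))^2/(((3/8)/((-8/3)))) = -10240000/16867449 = -0.61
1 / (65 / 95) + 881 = 11472 / 13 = 882.46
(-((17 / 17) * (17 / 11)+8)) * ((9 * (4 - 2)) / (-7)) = 270 / 11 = 24.55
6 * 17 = 102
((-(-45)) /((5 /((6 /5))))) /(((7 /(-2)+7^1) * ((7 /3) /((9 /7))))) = 2916 /1715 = 1.70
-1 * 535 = -535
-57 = -57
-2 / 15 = -0.13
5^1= 5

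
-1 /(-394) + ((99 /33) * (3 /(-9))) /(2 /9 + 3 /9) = -3541 /1970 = -1.80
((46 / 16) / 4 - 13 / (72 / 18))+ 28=815 / 32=25.47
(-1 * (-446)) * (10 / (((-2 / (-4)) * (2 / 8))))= 35680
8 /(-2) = -4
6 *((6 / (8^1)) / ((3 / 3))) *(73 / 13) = 657 / 26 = 25.27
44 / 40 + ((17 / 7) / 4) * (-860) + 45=-33323 / 70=-476.04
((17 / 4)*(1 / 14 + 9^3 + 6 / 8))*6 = 1042185 / 56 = 18610.45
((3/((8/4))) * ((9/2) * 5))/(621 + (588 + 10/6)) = 405/14528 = 0.03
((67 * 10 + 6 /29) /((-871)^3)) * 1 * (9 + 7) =-310976 /19162513019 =-0.00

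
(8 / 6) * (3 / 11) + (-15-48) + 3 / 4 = -2723 / 44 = -61.89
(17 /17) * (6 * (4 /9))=8 /3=2.67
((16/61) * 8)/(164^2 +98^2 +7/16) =2048/35624427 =0.00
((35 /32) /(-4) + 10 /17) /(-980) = -137 /426496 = -0.00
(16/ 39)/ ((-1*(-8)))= 2/ 39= 0.05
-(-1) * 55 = 55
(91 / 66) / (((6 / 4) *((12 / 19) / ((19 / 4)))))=32851 / 4752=6.91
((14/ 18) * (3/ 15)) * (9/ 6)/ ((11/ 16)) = 56/ 165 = 0.34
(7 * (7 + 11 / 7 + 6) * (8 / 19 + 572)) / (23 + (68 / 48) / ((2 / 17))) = 26624448 / 15979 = 1666.21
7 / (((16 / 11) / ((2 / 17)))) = 77 / 136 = 0.57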